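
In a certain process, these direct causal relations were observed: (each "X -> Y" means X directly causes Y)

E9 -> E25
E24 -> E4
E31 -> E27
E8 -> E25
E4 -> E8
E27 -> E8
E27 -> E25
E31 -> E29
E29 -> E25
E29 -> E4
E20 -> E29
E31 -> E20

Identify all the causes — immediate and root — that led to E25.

Immediate causes of E25: E27, E9, E29, E8.
Further upstream: E31, E20, E24, E4.

E20, E24, E27, E29, E31, E4, E8, E9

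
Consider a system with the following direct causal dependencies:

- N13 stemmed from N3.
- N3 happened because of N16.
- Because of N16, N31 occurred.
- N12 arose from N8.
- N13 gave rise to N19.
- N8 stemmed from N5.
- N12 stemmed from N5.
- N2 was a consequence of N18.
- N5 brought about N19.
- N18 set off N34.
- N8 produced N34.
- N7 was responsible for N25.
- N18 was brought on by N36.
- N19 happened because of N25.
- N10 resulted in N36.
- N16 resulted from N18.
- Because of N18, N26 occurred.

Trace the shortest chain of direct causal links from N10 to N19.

N10 → N36 → N18 → N16 → N3 → N13 → N19

N10 → N36
N36 → N18
N18 → N16
N16 → N3
N3 → N13
N13 → N19
Length: 6 steps.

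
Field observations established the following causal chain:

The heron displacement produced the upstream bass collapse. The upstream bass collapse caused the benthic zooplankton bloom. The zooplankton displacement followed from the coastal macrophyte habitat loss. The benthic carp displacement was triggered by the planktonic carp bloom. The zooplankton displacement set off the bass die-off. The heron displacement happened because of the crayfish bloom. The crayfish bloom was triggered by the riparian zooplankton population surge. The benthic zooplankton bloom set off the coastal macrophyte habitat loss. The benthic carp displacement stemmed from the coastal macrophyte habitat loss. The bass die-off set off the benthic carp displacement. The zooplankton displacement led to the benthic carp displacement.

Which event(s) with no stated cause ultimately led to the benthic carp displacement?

Tracing upstream from the benthic carp displacement: the benthic carp displacement ← the coastal macrophyte habitat loss ← the benthic zooplankton bloom ← the upstream bass collapse ← the heron displacement ← the crayfish bloom ← the riparian zooplankton population surge.
A separate upstream branch: the benthic carp displacement ← the planktonic carp bloom.
Each of those chain origins has no stated cause.

the planktonic carp bloom, the riparian zooplankton population surge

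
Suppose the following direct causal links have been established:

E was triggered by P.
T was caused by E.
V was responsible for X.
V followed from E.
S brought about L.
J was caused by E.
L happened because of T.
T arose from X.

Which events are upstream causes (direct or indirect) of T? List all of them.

E, P, V, X

Immediate causes of T: E, X.
Further upstream: P, V.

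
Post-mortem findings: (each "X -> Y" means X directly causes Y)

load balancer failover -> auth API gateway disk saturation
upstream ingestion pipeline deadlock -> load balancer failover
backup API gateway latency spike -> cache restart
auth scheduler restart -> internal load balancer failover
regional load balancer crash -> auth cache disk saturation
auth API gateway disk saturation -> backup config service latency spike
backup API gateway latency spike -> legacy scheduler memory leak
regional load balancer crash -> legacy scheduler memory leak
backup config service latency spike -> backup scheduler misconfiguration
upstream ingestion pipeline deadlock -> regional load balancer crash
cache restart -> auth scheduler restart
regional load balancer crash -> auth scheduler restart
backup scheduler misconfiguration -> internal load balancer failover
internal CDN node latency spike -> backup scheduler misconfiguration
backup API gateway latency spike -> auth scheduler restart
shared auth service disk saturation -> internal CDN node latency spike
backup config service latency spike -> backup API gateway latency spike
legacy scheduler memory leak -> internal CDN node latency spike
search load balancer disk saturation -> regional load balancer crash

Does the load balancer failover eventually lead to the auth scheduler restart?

There is a causal chain: the load balancer failover → the auth API gateway disk saturation → the backup config service latency spike → the backup API gateway latency spike → the auth scheduler restart.

Yes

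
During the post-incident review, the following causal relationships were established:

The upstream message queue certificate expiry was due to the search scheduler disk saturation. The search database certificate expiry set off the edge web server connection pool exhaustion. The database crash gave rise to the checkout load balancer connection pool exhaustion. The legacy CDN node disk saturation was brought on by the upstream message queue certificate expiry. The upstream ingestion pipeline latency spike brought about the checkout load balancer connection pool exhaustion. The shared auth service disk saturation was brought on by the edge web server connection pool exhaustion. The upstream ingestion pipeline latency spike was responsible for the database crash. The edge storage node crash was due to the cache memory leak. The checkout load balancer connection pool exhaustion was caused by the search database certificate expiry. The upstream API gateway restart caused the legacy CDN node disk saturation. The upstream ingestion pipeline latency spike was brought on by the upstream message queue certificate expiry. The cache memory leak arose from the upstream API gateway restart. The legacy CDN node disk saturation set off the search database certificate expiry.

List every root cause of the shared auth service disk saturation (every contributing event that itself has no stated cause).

Tracing upstream from the shared auth service disk saturation: the shared auth service disk saturation ← the edge web server connection pool exhaustion ← the search database certificate expiry ← the legacy CDN node disk saturation ← the upstream message queue certificate expiry ← the search scheduler disk saturation.
A separate upstream branch: the shared auth service disk saturation ← the edge web server connection pool exhaustion ← the search database certificate expiry ← the legacy CDN node disk saturation ← the upstream API gateway restart.
Each of those chain origins has no stated cause.

the search scheduler disk saturation, the upstream API gateway restart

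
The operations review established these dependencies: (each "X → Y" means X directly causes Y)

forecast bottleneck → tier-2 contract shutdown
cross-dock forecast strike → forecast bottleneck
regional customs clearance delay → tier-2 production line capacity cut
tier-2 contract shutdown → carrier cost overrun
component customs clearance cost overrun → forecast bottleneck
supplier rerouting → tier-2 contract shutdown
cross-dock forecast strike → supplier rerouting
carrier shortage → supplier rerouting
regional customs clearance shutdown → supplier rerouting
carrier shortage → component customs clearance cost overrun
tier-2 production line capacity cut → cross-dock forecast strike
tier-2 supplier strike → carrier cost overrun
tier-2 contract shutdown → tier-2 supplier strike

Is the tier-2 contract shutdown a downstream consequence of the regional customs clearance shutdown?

Yes

There is a causal chain: the regional customs clearance shutdown → the supplier rerouting → the tier-2 contract shutdown.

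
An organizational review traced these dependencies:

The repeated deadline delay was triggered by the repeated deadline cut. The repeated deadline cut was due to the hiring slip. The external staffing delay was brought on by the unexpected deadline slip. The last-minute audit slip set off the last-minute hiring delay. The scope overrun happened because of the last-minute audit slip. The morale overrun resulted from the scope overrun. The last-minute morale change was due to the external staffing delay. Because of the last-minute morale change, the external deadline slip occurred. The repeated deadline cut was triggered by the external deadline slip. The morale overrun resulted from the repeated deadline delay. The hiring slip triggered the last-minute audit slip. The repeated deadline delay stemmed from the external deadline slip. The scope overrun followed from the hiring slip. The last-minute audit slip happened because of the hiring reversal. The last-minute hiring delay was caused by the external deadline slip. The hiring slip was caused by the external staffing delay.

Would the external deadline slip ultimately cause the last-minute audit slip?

The external deadline slip leads to the repeated deadline cut, the last-minute hiring delay, the repeated deadline delay, the morale overrun; the last-minute audit slip is not among them.

No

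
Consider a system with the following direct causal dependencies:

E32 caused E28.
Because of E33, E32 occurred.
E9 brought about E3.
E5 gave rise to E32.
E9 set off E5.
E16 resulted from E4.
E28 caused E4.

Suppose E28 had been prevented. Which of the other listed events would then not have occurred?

E16, E4

Downstream of E28: E4, E16.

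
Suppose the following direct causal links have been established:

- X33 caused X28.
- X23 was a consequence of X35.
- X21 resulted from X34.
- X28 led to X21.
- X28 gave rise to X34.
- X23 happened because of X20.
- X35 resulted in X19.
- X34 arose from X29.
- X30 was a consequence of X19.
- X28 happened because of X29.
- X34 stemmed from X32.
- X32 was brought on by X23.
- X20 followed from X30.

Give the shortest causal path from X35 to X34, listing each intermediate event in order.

X35 → X23 → X32 → X34

X35 → X23
X23 → X32
X32 → X34
Length: 3 steps.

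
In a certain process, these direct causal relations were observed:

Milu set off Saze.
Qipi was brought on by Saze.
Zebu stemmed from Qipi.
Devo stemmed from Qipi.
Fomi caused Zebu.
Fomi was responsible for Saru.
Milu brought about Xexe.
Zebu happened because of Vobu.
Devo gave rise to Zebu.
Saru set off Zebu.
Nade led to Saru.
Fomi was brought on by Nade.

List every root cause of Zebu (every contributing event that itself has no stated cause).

Milu, Nade, Vobu

Tracing upstream from Zebu: Zebu ← Qipi ← Saze ← Milu.
A separate upstream branch: Zebu ← Vobu.
A separate upstream branch: Zebu ← Fomi ← Nade.
Each of those chain origins has no stated cause.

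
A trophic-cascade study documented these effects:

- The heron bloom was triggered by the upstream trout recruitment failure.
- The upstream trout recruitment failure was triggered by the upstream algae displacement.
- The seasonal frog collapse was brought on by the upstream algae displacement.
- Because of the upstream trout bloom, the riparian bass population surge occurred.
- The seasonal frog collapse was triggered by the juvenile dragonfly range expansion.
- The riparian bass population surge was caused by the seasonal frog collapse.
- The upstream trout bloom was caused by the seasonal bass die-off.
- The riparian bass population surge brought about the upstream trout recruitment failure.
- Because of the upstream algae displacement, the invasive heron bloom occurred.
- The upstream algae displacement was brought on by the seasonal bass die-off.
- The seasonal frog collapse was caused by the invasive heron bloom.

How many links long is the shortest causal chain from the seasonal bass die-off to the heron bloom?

Shortest chain: the seasonal bass die-off → the upstream algae displacement → the upstream trout recruitment failure → the heron bloom.

3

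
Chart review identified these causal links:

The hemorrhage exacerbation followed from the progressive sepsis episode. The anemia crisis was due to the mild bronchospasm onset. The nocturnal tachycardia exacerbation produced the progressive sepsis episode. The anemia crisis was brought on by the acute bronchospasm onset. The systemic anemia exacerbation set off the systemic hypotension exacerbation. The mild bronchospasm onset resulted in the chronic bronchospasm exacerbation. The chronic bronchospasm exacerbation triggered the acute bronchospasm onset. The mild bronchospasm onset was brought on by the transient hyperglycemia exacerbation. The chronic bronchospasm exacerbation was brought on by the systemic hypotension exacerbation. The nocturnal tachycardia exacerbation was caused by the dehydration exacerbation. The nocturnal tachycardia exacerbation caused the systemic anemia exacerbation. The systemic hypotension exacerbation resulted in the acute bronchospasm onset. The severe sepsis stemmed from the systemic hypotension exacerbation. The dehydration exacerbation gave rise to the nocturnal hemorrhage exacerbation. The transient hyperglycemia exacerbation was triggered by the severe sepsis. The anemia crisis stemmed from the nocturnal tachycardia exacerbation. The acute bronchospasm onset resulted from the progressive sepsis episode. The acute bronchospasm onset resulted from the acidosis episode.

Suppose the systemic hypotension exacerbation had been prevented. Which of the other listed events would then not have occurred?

the chronic bronchospasm exacerbation, the mild bronchospasm onset, the severe sepsis, the transient hyperglycemia exacerbation

Downstream of the systemic hypotension exacerbation: the severe sepsis, the transient hyperglycemia exacerbation, the mild bronchospasm onset, the chronic bronchospasm exacerbation, the acute bronchospasm onset, the anemia crisis.
Of those, still caused via another path: the acute bronchospasm onset, the anemia crisis.
The remainder have no surviving cause.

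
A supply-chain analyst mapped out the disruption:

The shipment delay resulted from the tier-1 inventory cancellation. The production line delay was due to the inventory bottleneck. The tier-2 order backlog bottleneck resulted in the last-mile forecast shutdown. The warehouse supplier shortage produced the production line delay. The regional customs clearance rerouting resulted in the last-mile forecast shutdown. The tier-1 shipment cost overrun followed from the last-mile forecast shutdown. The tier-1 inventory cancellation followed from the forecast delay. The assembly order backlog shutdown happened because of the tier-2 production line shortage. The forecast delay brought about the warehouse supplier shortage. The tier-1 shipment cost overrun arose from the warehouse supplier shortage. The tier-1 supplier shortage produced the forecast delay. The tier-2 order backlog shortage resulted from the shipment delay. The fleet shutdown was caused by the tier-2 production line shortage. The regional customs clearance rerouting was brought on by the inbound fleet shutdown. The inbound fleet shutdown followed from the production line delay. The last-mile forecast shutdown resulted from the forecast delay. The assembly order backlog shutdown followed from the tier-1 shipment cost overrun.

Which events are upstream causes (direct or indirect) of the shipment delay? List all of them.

the forecast delay, the tier-1 inventory cancellation, the tier-1 supplier shortage

Immediate cause of the shipment delay: the tier-1 inventory cancellation.
Further upstream: the tier-1 supplier shortage, the forecast delay.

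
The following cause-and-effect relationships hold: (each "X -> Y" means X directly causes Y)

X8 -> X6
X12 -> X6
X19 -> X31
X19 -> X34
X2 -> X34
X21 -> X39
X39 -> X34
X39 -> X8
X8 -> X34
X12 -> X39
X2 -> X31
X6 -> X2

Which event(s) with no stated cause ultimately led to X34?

Tracing upstream from X34: X34 ← X39 ← X21.
A separate upstream branch: X34 ← X39 ← X12.
A separate upstream branch: X34 ← X19.
Each of those chain origins has no stated cause.

X12, X19, X21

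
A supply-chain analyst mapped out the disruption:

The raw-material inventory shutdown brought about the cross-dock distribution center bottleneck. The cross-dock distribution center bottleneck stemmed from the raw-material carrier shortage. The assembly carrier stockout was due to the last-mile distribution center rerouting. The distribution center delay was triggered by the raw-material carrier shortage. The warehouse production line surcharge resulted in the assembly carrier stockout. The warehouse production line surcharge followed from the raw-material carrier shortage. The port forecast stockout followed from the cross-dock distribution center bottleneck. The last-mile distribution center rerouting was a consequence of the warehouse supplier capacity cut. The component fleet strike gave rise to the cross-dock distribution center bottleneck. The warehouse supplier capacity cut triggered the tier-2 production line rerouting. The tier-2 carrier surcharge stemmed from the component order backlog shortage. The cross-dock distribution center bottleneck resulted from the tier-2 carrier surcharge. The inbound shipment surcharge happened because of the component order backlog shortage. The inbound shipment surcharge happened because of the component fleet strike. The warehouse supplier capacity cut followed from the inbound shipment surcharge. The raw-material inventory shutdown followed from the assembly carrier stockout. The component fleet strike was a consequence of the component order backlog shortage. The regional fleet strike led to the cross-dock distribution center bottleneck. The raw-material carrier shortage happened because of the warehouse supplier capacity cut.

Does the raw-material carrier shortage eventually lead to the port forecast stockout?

Yes

There is a causal chain: the raw-material carrier shortage → the cross-dock distribution center bottleneck → the port forecast stockout.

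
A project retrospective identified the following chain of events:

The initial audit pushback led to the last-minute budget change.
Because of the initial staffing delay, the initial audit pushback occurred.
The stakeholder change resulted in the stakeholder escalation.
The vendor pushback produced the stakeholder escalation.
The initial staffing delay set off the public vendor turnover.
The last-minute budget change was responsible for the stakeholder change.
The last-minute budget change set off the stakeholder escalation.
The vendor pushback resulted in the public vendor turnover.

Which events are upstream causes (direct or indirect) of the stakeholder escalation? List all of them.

the initial audit pushback, the initial staffing delay, the last-minute budget change, the stakeholder change, the vendor pushback

Immediate causes of the stakeholder escalation: the vendor pushback, the last-minute budget change, the stakeholder change.
Further upstream: the initial staffing delay, the initial audit pushback.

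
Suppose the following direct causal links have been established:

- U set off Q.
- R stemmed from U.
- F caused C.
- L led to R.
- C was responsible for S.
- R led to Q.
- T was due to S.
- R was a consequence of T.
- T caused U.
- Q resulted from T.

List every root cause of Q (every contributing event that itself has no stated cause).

Tracing upstream from Q: Q ← T ← S ← C ← F.
A separate upstream branch: Q ← R ← L.
Each of those chain origins has no stated cause.

F, L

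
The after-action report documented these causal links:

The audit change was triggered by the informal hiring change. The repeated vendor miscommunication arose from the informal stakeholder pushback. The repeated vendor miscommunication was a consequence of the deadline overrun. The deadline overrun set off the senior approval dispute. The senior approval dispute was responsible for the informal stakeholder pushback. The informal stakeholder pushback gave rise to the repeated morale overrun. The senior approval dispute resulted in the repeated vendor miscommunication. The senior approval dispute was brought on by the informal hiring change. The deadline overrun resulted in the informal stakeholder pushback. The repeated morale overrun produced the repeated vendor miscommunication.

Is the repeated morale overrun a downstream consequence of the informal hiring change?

Yes

There is a causal chain: the informal hiring change → the senior approval dispute → the informal stakeholder pushback → the repeated morale overrun.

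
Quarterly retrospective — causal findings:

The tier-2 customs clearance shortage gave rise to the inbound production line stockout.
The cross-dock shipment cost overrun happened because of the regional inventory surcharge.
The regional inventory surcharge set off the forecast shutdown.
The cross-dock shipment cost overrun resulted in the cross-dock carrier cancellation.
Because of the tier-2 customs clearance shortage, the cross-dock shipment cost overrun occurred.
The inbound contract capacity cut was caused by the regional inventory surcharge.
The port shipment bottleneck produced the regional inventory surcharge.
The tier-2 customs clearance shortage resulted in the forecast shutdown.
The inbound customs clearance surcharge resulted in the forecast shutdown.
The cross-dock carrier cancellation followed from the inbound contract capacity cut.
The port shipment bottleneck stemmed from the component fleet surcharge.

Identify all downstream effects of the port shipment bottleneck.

the cross-dock carrier cancellation, the cross-dock shipment cost overrun, the forecast shutdown, the inbound contract capacity cut, the regional inventory surcharge

Direct effects: the regional inventory surcharge.
2 steps out: the cross-dock shipment cost overrun, the inbound contract capacity cut, the forecast shutdown.
3 steps out: the cross-dock carrier cancellation.
Not reachable from it: the component fleet surcharge, the tier-2 customs clearance shortage, the inbound customs clearance surcharge, the inbound production line stockout.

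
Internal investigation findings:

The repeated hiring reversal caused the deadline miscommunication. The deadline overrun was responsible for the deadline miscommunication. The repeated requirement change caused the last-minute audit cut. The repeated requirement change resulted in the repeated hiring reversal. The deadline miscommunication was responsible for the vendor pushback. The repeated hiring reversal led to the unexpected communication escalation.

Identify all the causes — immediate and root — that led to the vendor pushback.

Immediate cause of the vendor pushback: the deadline miscommunication.
Further upstream: the repeated requirement change, the repeated hiring reversal, the deadline overrun.

the deadline miscommunication, the deadline overrun, the repeated hiring reversal, the repeated requirement change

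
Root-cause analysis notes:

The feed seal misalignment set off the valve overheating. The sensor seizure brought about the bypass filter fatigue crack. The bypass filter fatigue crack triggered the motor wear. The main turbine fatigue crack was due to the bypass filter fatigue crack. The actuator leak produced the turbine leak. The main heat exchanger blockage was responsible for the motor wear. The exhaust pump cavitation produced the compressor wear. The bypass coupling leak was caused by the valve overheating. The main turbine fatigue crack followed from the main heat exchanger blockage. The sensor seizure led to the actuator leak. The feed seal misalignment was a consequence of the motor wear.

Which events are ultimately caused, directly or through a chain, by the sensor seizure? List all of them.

the actuator leak, the bypass coupling leak, the bypass filter fatigue crack, the feed seal misalignment, the main turbine fatigue crack, the motor wear, the turbine leak, the valve overheating

Direct effects: the actuator leak, the bypass filter fatigue crack.
2 steps out: the main turbine fatigue crack, the motor wear, the turbine leak.
3 steps out: the feed seal misalignment.
4 steps out: the valve overheating.
5 steps out: the bypass coupling leak.
Not reachable from it: the main heat exchanger blockage, the exhaust pump cavitation, the compressor wear.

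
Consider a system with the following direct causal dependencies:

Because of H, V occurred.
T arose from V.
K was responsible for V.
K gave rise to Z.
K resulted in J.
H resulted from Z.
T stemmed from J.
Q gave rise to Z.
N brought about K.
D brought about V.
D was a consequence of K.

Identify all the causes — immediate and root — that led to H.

Immediate cause of H: Z.
Further upstream: N, K, Q.

K, N, Q, Z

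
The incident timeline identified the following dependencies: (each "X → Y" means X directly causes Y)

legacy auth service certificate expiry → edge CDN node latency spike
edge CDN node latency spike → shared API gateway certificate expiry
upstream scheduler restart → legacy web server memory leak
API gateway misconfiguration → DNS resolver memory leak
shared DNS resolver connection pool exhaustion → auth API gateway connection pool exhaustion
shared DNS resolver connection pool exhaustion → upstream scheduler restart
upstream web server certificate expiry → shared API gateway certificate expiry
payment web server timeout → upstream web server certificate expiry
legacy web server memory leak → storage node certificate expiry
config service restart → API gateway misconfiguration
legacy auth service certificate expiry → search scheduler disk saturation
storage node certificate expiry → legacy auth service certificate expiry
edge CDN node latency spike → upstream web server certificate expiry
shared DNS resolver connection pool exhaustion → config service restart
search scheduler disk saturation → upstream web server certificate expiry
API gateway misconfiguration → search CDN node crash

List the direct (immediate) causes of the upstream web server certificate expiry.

Upstream contributors include the shared DNS resolver connection pool exhaustion, the upstream scheduler restart, the legacy web server memory leak, the storage node certificate expiry, the legacy auth service certificate expiry, but only the edge CDN node latency spike, the payment web server timeout, the search scheduler disk saturation feed directly into the upstream web server certificate expiry.

the edge CDN node latency spike, the payment web server timeout, the search scheduler disk saturation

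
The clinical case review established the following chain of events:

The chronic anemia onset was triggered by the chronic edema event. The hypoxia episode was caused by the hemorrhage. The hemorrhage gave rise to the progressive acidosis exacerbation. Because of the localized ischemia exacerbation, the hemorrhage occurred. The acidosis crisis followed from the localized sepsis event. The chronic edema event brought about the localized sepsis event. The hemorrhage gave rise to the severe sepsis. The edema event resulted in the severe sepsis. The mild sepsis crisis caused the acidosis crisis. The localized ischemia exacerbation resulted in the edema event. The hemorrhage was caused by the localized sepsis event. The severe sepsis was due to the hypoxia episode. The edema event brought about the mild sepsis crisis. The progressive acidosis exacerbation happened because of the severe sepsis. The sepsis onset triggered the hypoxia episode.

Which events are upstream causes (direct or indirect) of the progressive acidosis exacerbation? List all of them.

the chronic edema event, the edema event, the hemorrhage, the hypoxia episode, the localized ischemia exacerbation, the localized sepsis event, the sepsis onset, the severe sepsis

Immediate causes of the progressive acidosis exacerbation: the hemorrhage, the severe sepsis.
Further upstream: the chronic edema event, the localized ischemia exacerbation, the localized sepsis event, the edema event, the sepsis onset, the hypoxia episode.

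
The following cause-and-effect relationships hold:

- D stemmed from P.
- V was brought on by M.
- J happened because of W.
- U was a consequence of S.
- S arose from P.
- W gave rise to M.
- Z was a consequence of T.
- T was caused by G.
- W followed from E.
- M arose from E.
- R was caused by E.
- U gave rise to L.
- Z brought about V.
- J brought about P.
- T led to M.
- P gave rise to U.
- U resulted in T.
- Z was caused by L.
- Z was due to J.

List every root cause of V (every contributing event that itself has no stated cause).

E, G

Tracing upstream from V: V ← M ← E.
A separate upstream branch: V ← Z ← T ← G.
Each of those chain origins has no stated cause.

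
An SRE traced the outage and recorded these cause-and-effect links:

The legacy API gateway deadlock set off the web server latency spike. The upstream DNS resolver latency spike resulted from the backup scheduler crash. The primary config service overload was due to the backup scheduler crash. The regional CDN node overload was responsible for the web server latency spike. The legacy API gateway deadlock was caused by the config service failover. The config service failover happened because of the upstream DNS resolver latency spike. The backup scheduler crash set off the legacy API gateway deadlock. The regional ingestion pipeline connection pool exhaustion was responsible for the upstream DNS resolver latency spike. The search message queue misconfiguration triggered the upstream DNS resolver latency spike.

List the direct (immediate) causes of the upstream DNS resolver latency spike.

the backup scheduler crash, the regional ingestion pipeline connection pool exhaustion, the search message queue misconfiguration → the upstream DNS resolver latency spike with nothing further upstream stated.

the backup scheduler crash, the regional ingestion pipeline connection pool exhaustion, the search message queue misconfiguration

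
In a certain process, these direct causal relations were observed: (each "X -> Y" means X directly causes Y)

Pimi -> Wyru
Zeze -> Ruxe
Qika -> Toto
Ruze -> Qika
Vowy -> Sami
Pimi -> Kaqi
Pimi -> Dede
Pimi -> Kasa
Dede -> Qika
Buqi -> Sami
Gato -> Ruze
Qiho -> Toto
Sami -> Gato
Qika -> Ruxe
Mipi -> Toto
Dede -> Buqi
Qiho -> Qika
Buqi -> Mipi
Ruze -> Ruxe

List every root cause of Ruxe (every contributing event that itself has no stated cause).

Pimi, Qiho, Vowy, Zeze

Tracing upstream from Ruxe: Ruxe ← Qika ← Dede ← Pimi.
A separate upstream branch: Ruxe ← Ruze ← Gato ← Sami ← Vowy.
A separate upstream branch: Ruxe ← Qika ← Qiho.
A separate upstream branch: Ruxe ← Zeze.
Each of those chain origins has no stated cause.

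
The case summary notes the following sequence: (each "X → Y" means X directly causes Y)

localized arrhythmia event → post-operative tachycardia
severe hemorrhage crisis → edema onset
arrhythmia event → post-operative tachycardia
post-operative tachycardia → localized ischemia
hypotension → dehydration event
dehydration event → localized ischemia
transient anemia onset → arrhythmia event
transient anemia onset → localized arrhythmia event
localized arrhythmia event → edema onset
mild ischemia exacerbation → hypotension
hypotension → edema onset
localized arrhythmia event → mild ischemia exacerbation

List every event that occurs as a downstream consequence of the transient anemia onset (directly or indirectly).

the arrhythmia event, the dehydration event, the edema onset, the hypotension, the localized arrhythmia event, the localized ischemia, the mild ischemia exacerbation, the post-operative tachycardia

Direct effects: the arrhythmia event, the localized arrhythmia event.
2 steps out: the post-operative tachycardia, the mild ischemia exacerbation, the edema onset.
3 steps out: the hypotension, the localized ischemia.
4 steps out: the dehydration event.
Not reachable from it: the severe hemorrhage crisis.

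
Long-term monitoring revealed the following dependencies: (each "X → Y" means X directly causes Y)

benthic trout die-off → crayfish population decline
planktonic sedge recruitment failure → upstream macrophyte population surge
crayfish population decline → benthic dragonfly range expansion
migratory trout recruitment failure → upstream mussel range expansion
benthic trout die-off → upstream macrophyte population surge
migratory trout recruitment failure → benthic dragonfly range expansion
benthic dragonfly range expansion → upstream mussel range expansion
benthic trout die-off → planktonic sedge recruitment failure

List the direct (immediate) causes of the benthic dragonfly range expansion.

the crayfish population decline, the migratory trout recruitment failure

Upstream contributors include the benthic trout die-off, but only the crayfish population decline, the migratory trout recruitment failure feed directly into the benthic dragonfly range expansion.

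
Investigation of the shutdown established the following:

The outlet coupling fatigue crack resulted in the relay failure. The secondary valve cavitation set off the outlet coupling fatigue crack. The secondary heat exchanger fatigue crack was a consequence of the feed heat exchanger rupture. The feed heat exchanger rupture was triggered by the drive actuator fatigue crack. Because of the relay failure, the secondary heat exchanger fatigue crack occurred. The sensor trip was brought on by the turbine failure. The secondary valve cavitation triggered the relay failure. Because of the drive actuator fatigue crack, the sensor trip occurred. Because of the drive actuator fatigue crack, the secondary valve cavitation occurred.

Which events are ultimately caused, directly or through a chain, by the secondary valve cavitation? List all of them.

Direct effects: the outlet coupling fatigue crack, the relay failure.
2 steps out: the secondary heat exchanger fatigue crack.
Not reachable from it: the drive actuator fatigue crack, the feed heat exchanger rupture, the sensor trip, the turbine failure.

the outlet coupling fatigue crack, the relay failure, the secondary heat exchanger fatigue crack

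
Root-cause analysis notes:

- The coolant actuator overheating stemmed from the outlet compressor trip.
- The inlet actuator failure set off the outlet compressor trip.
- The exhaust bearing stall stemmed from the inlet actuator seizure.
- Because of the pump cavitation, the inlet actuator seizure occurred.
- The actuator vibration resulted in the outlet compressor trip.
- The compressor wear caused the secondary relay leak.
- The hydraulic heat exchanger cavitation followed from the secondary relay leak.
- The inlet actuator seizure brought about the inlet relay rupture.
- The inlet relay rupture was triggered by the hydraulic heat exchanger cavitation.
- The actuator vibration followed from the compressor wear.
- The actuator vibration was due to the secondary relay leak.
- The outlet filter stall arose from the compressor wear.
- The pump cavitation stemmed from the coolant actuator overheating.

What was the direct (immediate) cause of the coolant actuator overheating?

Upstream contributors include the compressor wear, the secondary relay leak, the actuator vibration, the inlet actuator failure, but only the outlet compressor trip feeds directly into the coolant actuator overheating.

the outlet compressor trip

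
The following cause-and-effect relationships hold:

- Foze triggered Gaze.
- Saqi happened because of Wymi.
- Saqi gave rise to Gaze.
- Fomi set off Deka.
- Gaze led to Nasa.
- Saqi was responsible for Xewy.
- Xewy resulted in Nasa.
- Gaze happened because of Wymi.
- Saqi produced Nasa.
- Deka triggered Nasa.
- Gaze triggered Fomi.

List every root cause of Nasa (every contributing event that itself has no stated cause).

Foze, Wymi

Tracing upstream from Nasa: Nasa ← Saqi ← Wymi.
A separate upstream branch: Nasa ← Gaze ← Foze.
Each of those chain origins has no stated cause.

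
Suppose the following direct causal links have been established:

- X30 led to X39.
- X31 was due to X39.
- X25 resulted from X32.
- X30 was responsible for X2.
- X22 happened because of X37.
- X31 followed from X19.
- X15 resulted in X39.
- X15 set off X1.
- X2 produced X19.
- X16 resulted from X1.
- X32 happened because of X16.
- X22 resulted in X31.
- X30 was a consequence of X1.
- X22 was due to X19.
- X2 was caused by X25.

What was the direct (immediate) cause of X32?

Upstream contributors include X15, X1, but only X16 feeds directly into X32.

X16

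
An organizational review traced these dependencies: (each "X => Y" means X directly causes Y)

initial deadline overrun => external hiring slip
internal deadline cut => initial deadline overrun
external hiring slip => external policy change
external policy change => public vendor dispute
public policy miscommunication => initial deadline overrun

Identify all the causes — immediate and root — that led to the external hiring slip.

Immediate cause of the external hiring slip: the initial deadline overrun.
Further upstream: the internal deadline cut, the public policy miscommunication.

the initial deadline overrun, the internal deadline cut, the public policy miscommunication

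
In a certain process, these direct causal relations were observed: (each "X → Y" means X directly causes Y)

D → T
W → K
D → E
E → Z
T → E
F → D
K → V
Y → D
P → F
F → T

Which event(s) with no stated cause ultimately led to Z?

P, Y

Tracing upstream from Z: Z ← E ← D ← F ← P.
A separate upstream branch: Z ← E ← D ← Y.
Each of those chain origins has no stated cause.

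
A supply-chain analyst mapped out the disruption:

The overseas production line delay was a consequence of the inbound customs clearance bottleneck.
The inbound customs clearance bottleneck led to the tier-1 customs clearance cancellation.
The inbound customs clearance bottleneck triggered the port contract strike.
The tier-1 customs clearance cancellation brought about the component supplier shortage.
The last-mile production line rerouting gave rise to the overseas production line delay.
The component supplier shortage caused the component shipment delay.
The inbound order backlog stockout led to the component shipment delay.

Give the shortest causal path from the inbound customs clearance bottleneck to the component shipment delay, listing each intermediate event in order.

the inbound customs clearance bottleneck → the tier-1 customs clearance cancellation → the component supplier shortage → the component shipment delay

the inbound customs clearance bottleneck → the tier-1 customs clearance cancellation
the tier-1 customs clearance cancellation → the component supplier shortage
the component supplier shortage → the component shipment delay
Length: 3 steps.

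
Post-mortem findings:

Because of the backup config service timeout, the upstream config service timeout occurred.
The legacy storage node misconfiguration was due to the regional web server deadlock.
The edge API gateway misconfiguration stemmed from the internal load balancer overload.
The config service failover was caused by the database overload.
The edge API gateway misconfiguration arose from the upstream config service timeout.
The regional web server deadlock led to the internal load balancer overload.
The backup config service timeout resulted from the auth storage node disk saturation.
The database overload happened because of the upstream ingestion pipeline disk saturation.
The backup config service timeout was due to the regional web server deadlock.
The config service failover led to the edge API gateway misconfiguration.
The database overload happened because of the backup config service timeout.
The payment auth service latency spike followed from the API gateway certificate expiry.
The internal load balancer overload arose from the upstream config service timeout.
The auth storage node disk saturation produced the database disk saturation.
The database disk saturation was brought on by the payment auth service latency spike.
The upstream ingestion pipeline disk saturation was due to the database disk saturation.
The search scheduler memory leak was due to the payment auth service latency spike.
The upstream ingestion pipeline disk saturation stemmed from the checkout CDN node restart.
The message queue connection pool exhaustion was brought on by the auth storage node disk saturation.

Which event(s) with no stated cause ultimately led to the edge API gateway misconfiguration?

Tracing upstream from the edge API gateway misconfiguration: the edge API gateway misconfiguration ← the config service failover ← the database overload ← the upstream ingestion pipeline disk saturation ← the database disk saturation ← the payment auth service latency spike ← the API gateway certificate expiry.
A separate upstream branch: the edge API gateway misconfiguration ← the upstream config service timeout ← the backup config service timeout ← the auth storage node disk saturation.
A separate upstream branch: the edge API gateway misconfiguration ← the internal load balancer overload ← the regional web server deadlock.
A separate upstream branch: the edge API gateway misconfiguration ← the config service failover ← the database overload ← the upstream ingestion pipeline disk saturation ← the checkout CDN node restart.
Each of those chain origins has no stated cause.

the API gateway certificate expiry, the auth storage node disk saturation, the checkout CDN node restart, the regional web server deadlock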